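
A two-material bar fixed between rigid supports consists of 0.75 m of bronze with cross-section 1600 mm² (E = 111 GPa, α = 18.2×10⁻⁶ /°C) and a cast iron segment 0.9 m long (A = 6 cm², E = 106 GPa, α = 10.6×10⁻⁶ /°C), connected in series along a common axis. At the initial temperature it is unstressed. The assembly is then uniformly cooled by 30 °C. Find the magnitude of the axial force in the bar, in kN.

P ≈ 37.9 kN (tensile)

With the walls removed the bar would change length by δ_free = Σ αᵢΔT Lᵢ = 18.2×10⁻⁶×30×750 + 10.6×10⁻⁶×30×900 = 0.6957 mm.
Since the ends are fixed, an axial force P builds up, equal in every segment, with P · Σ Lᵢ/(AᵢEᵢ) = δ_free.
The series flexibility is Σ Lᵢ/(AᵢEᵢ) = 750/(1600×111×10³) + 900/(600×106×10³) = 1.837×10⁻⁵ mm/N.
P = 0.6957 / 1.837×10⁻⁵ = 37860 N = 37.86 kN, tensile.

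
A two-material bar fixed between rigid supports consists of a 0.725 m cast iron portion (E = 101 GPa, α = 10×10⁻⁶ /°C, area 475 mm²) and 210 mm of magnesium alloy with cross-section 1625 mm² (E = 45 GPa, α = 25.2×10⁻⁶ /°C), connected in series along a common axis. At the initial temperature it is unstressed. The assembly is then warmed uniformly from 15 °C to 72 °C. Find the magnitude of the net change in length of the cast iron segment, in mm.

|ΔL| ≈ 0.187 mm

With the walls removed the bar would change length by δ_free = Σ αᵢΔT Lᵢ = 10×10⁻⁶×57×725 + 25.2×10⁻⁶×57×210 = 0.7149 mm.
The walls prevent any net length change, so an axial force P (same in every segment) develops. Compatibility: P · Σ Lᵢ/(AᵢEᵢ) = δ_free.
Σ Lᵢ/(AᵢEᵢ) = 725/(475×101×10³) + 210/(1625×45×10³) = 1.798×10⁻⁵ mm/N.
Hence P = δ_free / Σ(L/AE) = 0.7149/1.798×10⁻⁵ = 39.75 kN (compressive).
For the cast iron segment, free thermal change = 10×10⁻⁶×57×725 = 0.4133 mm and elastic change from P = 39750×725/(475×101×10³) = 0.6007 mm; these oppose, so the net change is 0.187 mm (segment shortens).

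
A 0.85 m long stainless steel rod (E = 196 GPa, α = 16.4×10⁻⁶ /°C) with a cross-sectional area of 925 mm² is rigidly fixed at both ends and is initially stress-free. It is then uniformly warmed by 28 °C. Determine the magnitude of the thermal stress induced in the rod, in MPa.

σ ≈ 90 MPa (compressive)

With length fixed, the mechanical strain must cancel the thermal strain αΔT = 16.4×10⁻⁶ × 28 = 459.2×10⁻⁶.
The stress required to suppress this strain is σ = Eε = 196×10³ × 459.2×10⁻⁶ = 90 MPa, compressive since the rod is trying to expand.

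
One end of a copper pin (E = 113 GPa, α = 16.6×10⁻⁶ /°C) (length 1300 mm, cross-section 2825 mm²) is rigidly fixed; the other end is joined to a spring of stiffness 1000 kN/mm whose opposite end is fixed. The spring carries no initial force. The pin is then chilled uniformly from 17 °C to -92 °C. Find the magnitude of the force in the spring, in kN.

The unrestrained thermal change is αΔT L = 16.6×10⁻⁶ × 109 × 1300 = 2.352 mm.
Let P be the tensile force in the spring. The pin extends elastically by PL/(AE) and the spring stretches by P/k; together these equal δ_free.
P [ L/(AE) + 1/k ] = δ_free → P [ 1300/(2825×113×10³) + 1/(1000×10³) ] = 2.352.
P = 2.352 / 5.072×10⁻⁶ = 463700 N.

P ≈ 464 kN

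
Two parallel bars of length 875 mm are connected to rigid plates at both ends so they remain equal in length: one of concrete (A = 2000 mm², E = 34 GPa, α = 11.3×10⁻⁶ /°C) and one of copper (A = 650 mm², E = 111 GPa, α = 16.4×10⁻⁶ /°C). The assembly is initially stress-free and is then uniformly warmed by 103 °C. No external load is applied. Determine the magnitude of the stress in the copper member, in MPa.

σ ≈ 28.3 MPa (compressive)

Equilibrium of a rigid end plate with no external load gives equal and opposite internal forces ±P in the two members. Since α_{copper} > α_{concrete}, heating drives the copper into compression and the concrete into tension.
Equating the net (thermal + elastic) strains gives |α₁ − α₂|·ΔT = P·[1/(A₁E₁) + 1/(A₂E₂)].
|α₁ − α₂|·ΔT = 5.1×10⁻⁶ × 103 = 0.0005253.
1/(A₁E₁) + 1/(A₂E₂) = 1/(2000×34×10³) + 1/(650×111×10³) = 2.857×10⁻⁸ N⁻¹.
P = 0.0005253 / 2.857×10⁻⁸ = 18390 N = 18.39 kN.
σ_{copper} = P/A₂ = 18390/650 = 28.29 MPa, compressive.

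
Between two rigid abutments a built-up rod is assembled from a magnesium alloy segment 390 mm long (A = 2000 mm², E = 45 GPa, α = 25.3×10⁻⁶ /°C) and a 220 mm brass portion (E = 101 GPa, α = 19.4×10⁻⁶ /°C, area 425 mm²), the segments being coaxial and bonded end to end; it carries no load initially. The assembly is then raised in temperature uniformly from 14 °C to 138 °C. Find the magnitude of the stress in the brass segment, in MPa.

If the supports were absent, the total length change would be Σ αᵢΔT Lᵢ = 25.3×10⁻⁶×124×390 + 19.4×10⁻⁶×124×220 = 1.753 mm.
Since the ends are fixed, an axial force P builds up, equal in every segment, with P · Σ Lᵢ/(AᵢEᵢ) = δ_free.
The series flexibility is Σ Lᵢ/(AᵢEᵢ) = 390/(2000×45×10³) + 220/(425×101×10³) = 9.459×10⁻⁶ mm/N.
Hence P = δ_free / Σ(L/AE) = 1.753/9.459×10⁻⁶ = 185.3 kN (compressive).
σ_{brass} = P / A = 185300 / 425 = 436 MPa.

σ ≈ 436 MPa (compressive)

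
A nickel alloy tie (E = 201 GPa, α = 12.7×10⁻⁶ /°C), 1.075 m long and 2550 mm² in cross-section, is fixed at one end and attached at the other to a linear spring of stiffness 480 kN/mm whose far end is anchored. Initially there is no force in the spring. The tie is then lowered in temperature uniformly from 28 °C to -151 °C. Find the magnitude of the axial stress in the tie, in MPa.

σ ≈ 229 MPa (tensile)

The unrestrained thermal change is αΔT L = 12.7×10⁻⁶ × 179 × 1075 = 2.444 mm.
With a force P in the spring, the elastic change of the tie is PL/(AE) and that of the spring is P/k; compatibility requires their sum to equal δ_free.
P [ L/(AE) + 1/k ] = δ_free → P [ 1075/(2550×201×10³) + 1/(480×10³) ] = 2.444.
P = 2.444 / 4.181×10⁻⁶ = 584500 N.
σ = P/A = 584500/2550 = 229.2 MPa.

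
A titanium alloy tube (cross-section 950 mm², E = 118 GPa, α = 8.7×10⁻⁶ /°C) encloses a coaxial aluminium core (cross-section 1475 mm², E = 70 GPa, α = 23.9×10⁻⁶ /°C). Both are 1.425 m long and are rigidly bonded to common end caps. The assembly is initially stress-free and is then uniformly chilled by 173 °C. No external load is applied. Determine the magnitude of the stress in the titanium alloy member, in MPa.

Equilibrium of a rigid end plate with no external load gives equal and opposite internal forces ±P in the two members. Since α_{aluminium} > α_{titanium alloy}, cooling drives the aluminium into tension and the titanium alloy into compression.
Setting the final lengths equal and cancelling L: (α₁ − α₂)ΔT = P/(A₁E₁) + P/(A₂E₂).
|α₁ − α₂|·ΔT = 15.2×10⁻⁶ × 173 = 0.00263.
1/(A₁E₁) + 1/(A₂E₂) = 1/(950×118×10³) + 1/(1475×70×10³) = 1.861×10⁻⁸ N⁻¹.
P = 0.00263 / 1.861×10⁻⁸ = 141300 N = 141.3 kN.
σ_{titanium alloy} = P/A₁ = 141300/950 = 148.8 MPa, compressive.

σ ≈ 149 MPa (compressive)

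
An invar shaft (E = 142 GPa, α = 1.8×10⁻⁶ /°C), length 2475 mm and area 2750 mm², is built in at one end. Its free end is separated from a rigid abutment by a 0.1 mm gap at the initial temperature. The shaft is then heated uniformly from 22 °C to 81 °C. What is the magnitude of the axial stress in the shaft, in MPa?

σ ≈ 9.34 MPa (compressive)

Unrestrained expansion: δ_free = αΔT L = 1.8×10⁻⁶ × 59 × 2475 = 0.2628 mm.
The gap closes (δ_free > 0.1 mm) and the wall then resists a further 0.2628 − 0.1 = 0.1628 mm of expansion.
So σ = E(δ_free − g)/L = 142×10³ × 0.1628/2475 = 9.343 MPa.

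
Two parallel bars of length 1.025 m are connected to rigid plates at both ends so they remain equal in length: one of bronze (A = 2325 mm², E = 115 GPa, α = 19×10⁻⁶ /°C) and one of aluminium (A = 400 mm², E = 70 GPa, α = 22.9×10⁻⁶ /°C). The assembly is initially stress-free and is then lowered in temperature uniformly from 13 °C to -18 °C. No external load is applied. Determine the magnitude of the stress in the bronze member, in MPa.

Both members must finish at the same length. With the larger α, the aluminium tends to over-contract; the plates restrain it, putting the aluminium in tension and the bronze in compression. With no external load the two internal forces are equal and opposite, magnitude P.
Compatibility of the two members (thermal + elastic change equal): (α₁ − α₂)ΔT = P·[1/(A₁E₁) + 1/(A₂E₂)].
|α₁ − α₂|·ΔT = 3.9×10⁻⁶ × 31 = 0.0001209.
1/(A₁E₁) + 1/(A₂E₂) = 1/(2325×115×10³) + 1/(400×70×10³) = 3.945×10⁻⁸ N⁻¹.
P = 0.0001209 / 3.945×10⁻⁸ = 3064 N = 3.064 kN.
σ_{bronze} = P/A₁ = 3064/2325 = 1.318 MPa, compressive.

σ ≈ 1.32 MPa (compressive)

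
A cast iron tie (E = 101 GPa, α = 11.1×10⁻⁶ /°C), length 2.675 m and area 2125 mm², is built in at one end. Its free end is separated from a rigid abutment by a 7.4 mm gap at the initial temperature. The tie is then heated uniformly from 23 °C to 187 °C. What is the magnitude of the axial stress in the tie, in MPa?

σ ≈ 0 MPa

Unrestrained expansion: δ_free = αΔT L = 11.1×10⁻⁶ × 164 × 2675 = 4.87 mm.
This is smaller than the 7.4 mm clearance, so the tie expands freely without reaching the stop — the stress is zero.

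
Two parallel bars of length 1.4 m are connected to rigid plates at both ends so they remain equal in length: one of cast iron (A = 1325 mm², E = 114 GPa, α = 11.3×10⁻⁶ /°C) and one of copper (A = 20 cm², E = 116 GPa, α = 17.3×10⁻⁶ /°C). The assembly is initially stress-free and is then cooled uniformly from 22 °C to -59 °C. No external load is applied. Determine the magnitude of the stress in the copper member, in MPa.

Both members must finish at the same length. With the larger α, the copper tends to over-contract; the plates restrain it, putting the copper in tension and the cast iron in compression. With no external load the two internal forces are equal and opposite, magnitude P.
Equating the net (thermal + elastic) strains gives |α₁ − α₂|·ΔT = P·[1/(A₁E₁) + 1/(A₂E₂)].
|α₁ − α₂|·ΔT = 6×10⁻⁶ × 81 = 0.000486.
1/(A₁E₁) + 1/(A₂E₂) = 1/(1325×114×10³) + 1/(2000×116×10³) = 1.093×10⁻⁸ N⁻¹.
So P = 0.000486 / 1.093×10⁻⁸ = 44.46 kN.
σ_{copper} = P/A₂ = 44460/2000 = 22.23 MPa, tensile.

σ ≈ 22.2 MPa (tensile)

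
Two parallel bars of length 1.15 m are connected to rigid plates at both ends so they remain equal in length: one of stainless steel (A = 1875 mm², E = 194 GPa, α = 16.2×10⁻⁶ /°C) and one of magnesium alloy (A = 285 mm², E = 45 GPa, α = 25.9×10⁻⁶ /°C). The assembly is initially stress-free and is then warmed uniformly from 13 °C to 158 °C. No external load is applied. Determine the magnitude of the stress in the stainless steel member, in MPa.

σ ≈ 9.29 MPa (tensile)

The magnesium alloy has the larger α, so on heating it would change length more than the stainless steel if both were free. The rigid plates force a common final length, so the magnesium alloy is put into compression and the stainless steel into tension, with equal and opposite forces P (no external load).
Equating the net (thermal + elastic) strains gives |α₁ − α₂|·ΔT = P·[1/(A₁E₁) + 1/(A₂E₂)].
|α₁ − α₂|·ΔT = 9.7×10⁻⁶ × 145 = 0.001406.
1/(A₁E₁) + 1/(A₂E₂) = 1/(1875×194×10³) + 1/(285×45×10³) = 8.072×10⁻⁸ N⁻¹.
P = 0.001406 / 8.072×10⁻⁸ = 17420 N = 17.42 kN.
σ_{stainless steel} = P/A₁ = 17420/1875 = 9.293 MPa, tensile.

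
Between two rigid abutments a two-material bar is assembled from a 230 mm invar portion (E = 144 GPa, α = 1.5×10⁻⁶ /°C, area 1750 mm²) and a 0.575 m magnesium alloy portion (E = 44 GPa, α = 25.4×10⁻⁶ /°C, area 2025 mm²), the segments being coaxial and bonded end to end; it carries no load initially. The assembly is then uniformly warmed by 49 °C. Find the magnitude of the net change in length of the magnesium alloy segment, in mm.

|ΔL| ≈ 0.0739 mm

If the supports were absent, the total length change would be Σ αᵢΔT Lᵢ = 1.5×10⁻⁶×49×230 + 25.4×10⁻⁶×49×575 = 0.7325 mm.
The walls prevent any net length change, so an axial force P (same in every segment) develops. Compatibility: P · Σ Lᵢ/(AᵢEᵢ) = δ_free.
The series flexibility is Σ Lᵢ/(AᵢEᵢ) = 230/(1750×144×10³) + 575/(2025×44×10³) = 7.366×10⁻⁶ mm/N.
P = 0.7325 / 7.366×10⁻⁶ = 99450 N = 99.45 kN, compressive.
For the magnesium alloy segment, free thermal change = 25.4×10⁻⁶×49×575 = 0.7156 mm and elastic change from P = 99450×575/(2025×44×10³) = 0.6418 mm; these oppose, so the net change is 0.0739 mm (segment lengthens).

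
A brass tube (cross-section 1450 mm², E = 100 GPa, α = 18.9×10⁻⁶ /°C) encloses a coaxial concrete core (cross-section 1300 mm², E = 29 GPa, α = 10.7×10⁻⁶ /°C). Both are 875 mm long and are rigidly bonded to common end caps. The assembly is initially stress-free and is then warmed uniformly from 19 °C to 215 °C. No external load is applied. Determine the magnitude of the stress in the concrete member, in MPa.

σ ≈ 37 MPa (tensile)

Equilibrium of a rigid end plate with no external load gives equal and opposite internal forces ±P in the two members. Since α_{brass} > α_{concrete}, heating drives the brass into compression and the concrete into tension.
Equating the net (thermal + elastic) strains gives |α₁ − α₂|·ΔT = P·[1/(A₁E₁) + 1/(A₂E₂)].
|α₁ − α₂|·ΔT = 8.2×10⁻⁶ × 196 = 0.001607.
1/(A₁E₁) + 1/(A₂E₂) = 1/(1450×100×10³) + 1/(1300×29×10³) = 3.342×10⁻⁸ N⁻¹.
So P = 0.001607 / 3.342×10⁻⁸ = 48.09 kN.
σ_{concrete} = P/A₂ = 48090/1300 = 36.99 MPa, tensile.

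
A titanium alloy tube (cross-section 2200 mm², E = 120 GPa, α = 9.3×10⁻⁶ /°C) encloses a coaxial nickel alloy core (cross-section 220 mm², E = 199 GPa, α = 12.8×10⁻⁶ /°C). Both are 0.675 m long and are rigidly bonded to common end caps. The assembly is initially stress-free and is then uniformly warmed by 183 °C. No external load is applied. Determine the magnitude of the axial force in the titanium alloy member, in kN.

P ≈ 24.1 kN (tensile in the titanium alloy)

Equilibrium of a rigid end plate with no external load gives equal and opposite internal forces ±P in the two members. Since α_{nickel alloy} > α_{titanium alloy}, heating drives the nickel alloy into compression and the titanium alloy into tension.
Equating the net (thermal + elastic) strains gives |α₁ − α₂|·ΔT = P·[1/(A₁E₁) + 1/(A₂E₂)].
|α₁ − α₂|·ΔT = 3.5×10⁻⁶ × 183 = 0.0006405.
1/(A₁E₁) + 1/(A₂E₂) = 1/(2200×120×10³) + 1/(220×199×10³) = 2.663×10⁻⁸ N⁻¹.
So P = 0.0006405 / 2.663×10⁻⁸ = 24.05 kN.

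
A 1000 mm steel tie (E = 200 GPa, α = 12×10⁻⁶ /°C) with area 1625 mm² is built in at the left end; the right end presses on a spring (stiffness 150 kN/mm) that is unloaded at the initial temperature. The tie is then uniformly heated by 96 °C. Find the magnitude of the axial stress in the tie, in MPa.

σ ≈ 72.8 MPa (compressive)

The unrestrained thermal change is αΔT L = 12×10⁻⁶ × 96 × 1000 = 1.152 mm.
Let P be the compressive force at the spring. The tie shortens elastically by PL/(AE) and the spring compresses by P/k; together these equal δ_free.
So P = δ_free / [L/(AE) + 1/k] = 1.152 / [ 1000/(1625×200×10³) + 1/(150×10³) ].
P = 1.152 / 9.744×10⁻⁶ = 118200 N.
σ = P/A = 118200/1625 = 72.76 MPa.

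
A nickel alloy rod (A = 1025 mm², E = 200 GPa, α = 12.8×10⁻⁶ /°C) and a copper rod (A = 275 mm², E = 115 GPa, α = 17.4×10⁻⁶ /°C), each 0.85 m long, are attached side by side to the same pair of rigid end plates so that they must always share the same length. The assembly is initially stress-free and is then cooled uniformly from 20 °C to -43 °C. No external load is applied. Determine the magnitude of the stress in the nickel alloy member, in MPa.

σ ≈ 7.75 MPa (compressive)

The copper has the larger α, so on cooling it would change length more than the nickel alloy if both were free. The rigid plates force a common final length, so the copper is put into tension and the nickel alloy into compression, with equal and opposite forces P (no external load).
Equating the net (thermal + elastic) strains gives |α₁ − α₂|·ΔT = P·[1/(A₁E₁) + 1/(A₂E₂)].
|α₁ − α₂|·ΔT = 4.6×10⁻⁶ × 63 = 0.0002898.
1/(A₁E₁) + 1/(A₂E₂) = 1/(1025×200×10³) + 1/(275×115×10³) = 3.65×10⁻⁸ N⁻¹.
P = 0.0002898 / 3.65×10⁻⁸ = 7940 N = 7.94 kN.
σ_{nickel alloy} = P/A₁ = 7940/1025 = 7.746 MPa, compressive.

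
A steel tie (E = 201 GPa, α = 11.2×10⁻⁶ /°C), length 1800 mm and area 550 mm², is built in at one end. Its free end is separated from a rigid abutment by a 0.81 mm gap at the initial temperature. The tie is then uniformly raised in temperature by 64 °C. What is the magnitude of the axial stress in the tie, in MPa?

Free thermal elongation = αΔT L = 11.2×10⁻⁶ × 64 × 1800 = 1.29 mm.
The gap closes (δ_free > 0.81 mm) and the wall then resists a further 1.29 − 0.81 = 0.4802 mm of expansion.
Compatibility: PL/(AE) = 0.4802 mm, so σ = P/A = E × (0.4802/1800) = 53.63 MPa.

σ ≈ 53.6 MPa (compressive)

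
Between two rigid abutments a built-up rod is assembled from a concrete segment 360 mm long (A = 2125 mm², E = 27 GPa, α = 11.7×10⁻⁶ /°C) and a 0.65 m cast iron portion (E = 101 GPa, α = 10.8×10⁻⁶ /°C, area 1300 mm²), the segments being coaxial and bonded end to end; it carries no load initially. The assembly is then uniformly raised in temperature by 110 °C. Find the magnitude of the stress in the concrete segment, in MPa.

σ ≈ 51.8 MPa (compressive)

With the walls removed the bar would change length by δ_free = Σ αᵢΔT Lᵢ = 11.7×10⁻⁶×110×360 + 10.8×10⁻⁶×110×650 = 1.236 mm.
The rigid supports impose zero overall length change; the single axial force P common to all segments must satisfy P Σ Lᵢ/(AᵢEᵢ) = δ_free.
The series flexibility is Σ Lᵢ/(AᵢEᵢ) = 360/(2125×27×10³) + 650/(1300×101×10³) = 1.123×10⁻⁵ mm/N.
So P = 1.236 / 1.123×10⁻⁵ = 110.1 kN, compressive.
σ_{concrete} = P / A = 110100 / 2125 = 51.8 MPa.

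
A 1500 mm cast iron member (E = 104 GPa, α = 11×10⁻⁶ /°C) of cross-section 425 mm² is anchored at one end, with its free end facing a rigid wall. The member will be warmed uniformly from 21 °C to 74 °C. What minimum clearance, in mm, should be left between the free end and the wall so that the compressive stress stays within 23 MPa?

g ≈ 0.543 mm

With no wall the member would lengthen by αΔT L = 11×10⁻⁶ × 53 × 1500 = 0.8745 mm.
A stress of 23 MPa corresponds to the wall pushing the member back by σL/E = 23×1500/(104×10³) = 0.3317 mm.
The gap must absorb the remainder: g_min = 0.8745 − 0.3317 = 0.5428 mm.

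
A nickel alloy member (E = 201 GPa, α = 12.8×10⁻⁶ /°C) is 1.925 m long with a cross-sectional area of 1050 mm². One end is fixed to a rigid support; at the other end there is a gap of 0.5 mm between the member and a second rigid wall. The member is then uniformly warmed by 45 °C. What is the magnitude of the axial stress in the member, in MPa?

Free thermal elongation = αΔT L = 12.8×10⁻⁶ × 45 × 1925 = 1.109 mm.
This exceeds the 0.5 mm gap, so the wall pushes back. The portion of expansion that must be recovered elastically is δ_free − gap = 1.109 − 0.5 = 0.6088 mm.
So σ = E(δ_free − g)/L = 201×10³ × 0.6088/1925 = 63.57 MPa.

σ ≈ 63.6 MPa (compressive)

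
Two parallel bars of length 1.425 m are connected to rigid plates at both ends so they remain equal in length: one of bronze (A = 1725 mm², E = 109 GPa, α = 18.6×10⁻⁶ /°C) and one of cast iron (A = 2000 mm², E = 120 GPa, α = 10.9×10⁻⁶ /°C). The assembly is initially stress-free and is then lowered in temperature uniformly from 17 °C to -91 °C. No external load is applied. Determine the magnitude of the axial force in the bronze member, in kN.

Equilibrium of a rigid end plate with no external load gives equal and opposite internal forces ±P in the two members. Since α_{bronze} > α_{cast iron}, cooling drives the bronze into tension and the cast iron into compression.
Equating the net (thermal + elastic) strains gives |α₁ − α₂|·ΔT = P·[1/(A₁E₁) + 1/(A₂E₂)].
|α₁ − α₂|·ΔT = 7.7×10⁻⁶ × 108 = 0.0008316.
1/(A₁E₁) + 1/(A₂E₂) = 1/(1725×109×10³) + 1/(2000×120×10³) = 9.485×10⁻⁹ N⁻¹.
So P = 0.0008316 / 9.485×10⁻⁹ = 87.67 kN.

P ≈ 87.7 kN (tensile in the bronze)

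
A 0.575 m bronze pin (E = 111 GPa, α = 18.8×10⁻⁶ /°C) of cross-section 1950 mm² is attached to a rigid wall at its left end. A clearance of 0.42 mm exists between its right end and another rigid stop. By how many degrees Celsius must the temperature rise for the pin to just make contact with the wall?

ΔT ≈ 38.9 °C

Contact occurs when the free expansion equals the gap: αΔT L = 0.42 mm.
So ΔT = g/(αL) = 0.42/(18.8×10⁻⁶ × 575) = 38.85 °C.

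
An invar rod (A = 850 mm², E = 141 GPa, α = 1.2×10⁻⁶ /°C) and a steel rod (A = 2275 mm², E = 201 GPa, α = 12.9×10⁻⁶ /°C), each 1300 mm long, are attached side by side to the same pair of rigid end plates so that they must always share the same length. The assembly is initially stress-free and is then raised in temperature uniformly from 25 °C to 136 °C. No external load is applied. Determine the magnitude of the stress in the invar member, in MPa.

σ ≈ 145 MPa (tensile)

Equilibrium of a rigid end plate with no external load gives equal and opposite internal forces ±P in the two members. Since α_{steel} > α_{invar}, heating drives the steel into compression and the invar into tension.
Compatibility of the two members (thermal + elastic change equal): (α₁ − α₂)ΔT = P·[1/(A₁E₁) + 1/(A₂E₂)].
|α₁ − α₂|·ΔT = 11.7×10⁻⁶ × 111 = 0.001299.
1/(A₁E₁) + 1/(A₂E₂) = 1/(850×141×10³) + 1/(2275×201×10³) = 1.053×10⁻⁸ N⁻¹.
So P = 0.001299 / 1.053×10⁻⁸ = 123.3 kN.
σ_{invar} = P/A₁ = 123300/850 = 145.1 MPa, tensile.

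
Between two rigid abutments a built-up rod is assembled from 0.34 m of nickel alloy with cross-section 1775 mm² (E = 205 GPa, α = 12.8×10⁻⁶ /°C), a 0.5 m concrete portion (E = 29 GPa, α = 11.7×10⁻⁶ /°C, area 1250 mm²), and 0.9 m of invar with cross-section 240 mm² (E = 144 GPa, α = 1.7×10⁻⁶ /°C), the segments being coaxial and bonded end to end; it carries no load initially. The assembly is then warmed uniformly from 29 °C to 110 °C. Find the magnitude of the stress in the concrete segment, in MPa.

σ ≈ 18.6 MPa (compressive)

If the supports were absent, the total length change would be Σ αᵢΔT Lᵢ = 12.8×10⁻⁶×81×340 + 11.7×10⁻⁶×81×500 + 1.7×10⁻⁶×81×900 = 0.9503 mm.
The walls prevent any net length change, so an axial force P (same in every segment) develops. Compatibility: P · Σ Lᵢ/(AᵢEᵢ) = δ_free.
The series flexibility is Σ Lᵢ/(AᵢEᵢ) = 340/(1775×205×10³) + 500/(1250×29×10³) + 900/(240×144×10³) = 4.077×10⁻⁵ mm/N.
P = 0.9503 / 4.077×10⁻⁵ = 23310 N = 23.31 kN, compressive.
σ_{concrete} = P / A = 23310 / 1250 = 18.65 MPa.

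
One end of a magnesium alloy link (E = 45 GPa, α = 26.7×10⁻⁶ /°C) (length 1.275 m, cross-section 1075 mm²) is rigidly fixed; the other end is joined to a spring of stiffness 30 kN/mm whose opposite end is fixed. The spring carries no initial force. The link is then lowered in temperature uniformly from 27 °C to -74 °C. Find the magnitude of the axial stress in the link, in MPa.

If the spring were absent the link would shorten by αΔT L = 26.7×10⁻⁶ × 101 × 1275 = 3.438 mm.
With a force P in the spring, the elastic change of the link is PL/(AE) and that of the spring is P/k; compatibility requires their sum to equal δ_free.
So P = δ_free / [L/(AE) + 1/k] = 3.438 / [ 1275/(1075×45×10³) + 1/(30×10³) ].
P = 3.438 / 5.969×10⁻⁵ = 57600 N.
σ = P/A = 57600/1075 = 53.58 MPa.

σ ≈ 53.6 MPa (tensile)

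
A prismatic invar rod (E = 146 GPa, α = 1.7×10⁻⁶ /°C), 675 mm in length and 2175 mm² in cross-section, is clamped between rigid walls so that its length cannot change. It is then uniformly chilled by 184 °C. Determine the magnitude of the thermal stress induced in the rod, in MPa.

σ ≈ 45.7 MPa (tensile)

With length fixed, the mechanical strain must cancel the thermal strain αΔT = 1.7×10⁻⁶ × 184 = 312.8×10⁻⁶.
Hence σ = E·αΔT = 146×10³ × 312.8×10⁻⁶ = 45.67 MPa, tensile.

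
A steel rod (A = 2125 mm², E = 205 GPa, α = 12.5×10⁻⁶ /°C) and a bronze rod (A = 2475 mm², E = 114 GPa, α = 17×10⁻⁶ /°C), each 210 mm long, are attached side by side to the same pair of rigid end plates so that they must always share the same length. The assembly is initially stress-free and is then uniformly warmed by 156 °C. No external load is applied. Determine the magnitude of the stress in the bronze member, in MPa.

σ ≈ 48.6 MPa (compressive)

Both members must finish at the same length. With the larger α, the bronze tends to over-expand; the plates restrain it, putting the bronze in compression and the steel in tension. With no external load the two internal forces are equal and opposite, magnitude P.
Equating the net (thermal + elastic) strains gives |α₁ − α₂|·ΔT = P·[1/(A₁E₁) + 1/(A₂E₂)].
|α₁ − α₂|·ΔT = 4.5×10⁻⁶ × 156 = 0.000702.
1/(A₁E₁) + 1/(A₂E₂) = 1/(2125×205×10³) + 1/(2475×114×10³) = 5.84×10⁻⁹ N⁻¹.
So P = 0.000702 / 5.84×10⁻⁹ = 120.2 kN.
σ_{bronze} = P/A₂ = 120200/2475 = 48.57 MPa, compressive.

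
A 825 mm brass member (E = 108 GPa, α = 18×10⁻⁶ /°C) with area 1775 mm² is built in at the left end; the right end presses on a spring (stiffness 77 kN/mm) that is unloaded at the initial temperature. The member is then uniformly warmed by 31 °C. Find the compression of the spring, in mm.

The unrestrained thermal change is αΔT L = 18×10⁻⁶ × 31 × 825 = 0.4603 mm.
With a force P in the spring, the elastic change of the member is PL/(AE) and that of the spring is P/k; compatibility requires their sum to equal δ_free.
P [ L/(AE) + 1/k ] = δ_free → P [ 825/(1775×108×10³) + 1/(77×10³) ] = 0.4603.
P = 0.4603 / 1.729×10⁻⁵ = 26620 N.
Spring compression = P/k = 26620/(77×10³) = 0.3458 mm.

δ ≈ 0.346 mm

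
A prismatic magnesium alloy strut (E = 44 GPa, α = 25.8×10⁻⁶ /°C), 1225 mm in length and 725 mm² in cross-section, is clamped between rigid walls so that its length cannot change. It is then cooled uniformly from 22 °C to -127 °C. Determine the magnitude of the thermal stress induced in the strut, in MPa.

Because both ends are immovable the net strain is zero, and the suppressed thermal strain is αΔT = 25.8×10⁻⁶ × 149 = 3844.2×10⁻⁶.
The stress required to suppress this strain is σ = Eε = 44×10³ × 3844.2×10⁻⁶ = 169.1 MPa, tensile since the strut is trying to contract.

σ ≈ 169 MPa (tensile)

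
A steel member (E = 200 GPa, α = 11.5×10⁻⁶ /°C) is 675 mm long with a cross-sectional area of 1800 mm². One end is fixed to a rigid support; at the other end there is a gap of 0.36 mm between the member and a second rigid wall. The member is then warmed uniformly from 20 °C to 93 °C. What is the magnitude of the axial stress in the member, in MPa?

Free thermal elongation = αΔT L = 11.5×10⁻⁶ × 73 × 675 = 0.5667 mm.
The gap closes (δ_free > 0.36 mm) and the wall then resists a further 0.5667 − 0.36 = 0.2067 mm of expansion.
That suppressed elongation corresponds to σ = E·Δ/L = 200×10³ × 0.2067/675 = 61.23 MPa.

σ ≈ 61.2 MPa (compressive)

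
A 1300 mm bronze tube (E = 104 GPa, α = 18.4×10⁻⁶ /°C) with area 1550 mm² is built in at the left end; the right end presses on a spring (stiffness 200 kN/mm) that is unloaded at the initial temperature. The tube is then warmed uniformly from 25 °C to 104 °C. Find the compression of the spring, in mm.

δ ≈ 0.723 mm

The unrestrained thermal change is αΔT L = 18.4×10⁻⁶ × 79 × 1300 = 1.89 mm.
With a force P in the spring, the elastic change of the tube is PL/(AE) and that of the spring is P/k; compatibility requires their sum to equal δ_free.
So P = δ_free / [L/(AE) + 1/k] = 1.89 / [ 1300/(1550×104×10³) + 1/(200×10³) ].
P = 1.89 / 1.306×10⁻⁵ = 144600 N.
Spring compression = P/k = 144600/(200×10³) = 0.7232 mm.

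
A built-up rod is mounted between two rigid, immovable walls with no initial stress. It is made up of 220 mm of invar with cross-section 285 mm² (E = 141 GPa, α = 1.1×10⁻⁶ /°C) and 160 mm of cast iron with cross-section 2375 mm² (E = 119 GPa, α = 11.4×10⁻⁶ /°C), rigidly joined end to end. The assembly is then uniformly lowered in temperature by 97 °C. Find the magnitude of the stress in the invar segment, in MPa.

If the supports were absent, the total length change would be Σ αᵢΔT Lᵢ = 1.1×10⁻⁶×97×220 + 11.4×10⁻⁶×97×160 = 0.2004 mm.
Since the ends are fixed, an axial force P builds up, equal in every segment, with P · Σ Lᵢ/(AᵢEᵢ) = δ_free.
Σ Lᵢ/(AᵢEᵢ) = 220/(285×141×10³) + 160/(2375×119×10³) = 6.041×10⁻⁶ mm/N.
Hence P = δ_free / Σ(L/AE) = 0.2004/6.041×10⁻⁶ = 33.17 kN (tensile).
σ_{invar} = P / A = 33170 / 285 = 116.4 MPa.

σ ≈ 116 MPa (tensile)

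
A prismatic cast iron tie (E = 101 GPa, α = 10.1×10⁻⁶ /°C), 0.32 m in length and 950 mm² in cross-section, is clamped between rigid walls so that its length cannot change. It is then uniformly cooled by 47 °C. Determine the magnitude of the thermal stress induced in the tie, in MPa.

σ ≈ 47.9 MPa (tensile)

With length fixed, the mechanical strain must cancel the thermal strain αΔT = 10.1×10⁻⁶ × 47 = 474.7×10⁻⁶.
σ = EαΔT = 101×10³ × 10.1×10⁻⁶ × 47 = 47.94 MPa (tensile; the tie is trying to contract).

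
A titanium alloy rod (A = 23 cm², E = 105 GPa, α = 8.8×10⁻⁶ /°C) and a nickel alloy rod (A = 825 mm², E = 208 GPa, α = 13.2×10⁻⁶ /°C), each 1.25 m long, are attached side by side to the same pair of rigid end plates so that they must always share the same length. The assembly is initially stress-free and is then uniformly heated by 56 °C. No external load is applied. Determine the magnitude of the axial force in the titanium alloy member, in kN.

Equilibrium of a rigid end plate with no external load gives equal and opposite internal forces ±P in the two members. Since α_{nickel alloy} > α_{titanium alloy}, heating drives the nickel alloy into compression and the titanium alloy into tension.
Compatibility of the two members (thermal + elastic change equal): (α₁ − α₂)ΔT = P·[1/(A₁E₁) + 1/(A₂E₂)].
|α₁ − α₂|·ΔT = 4.4×10⁻⁶ × 56 = 0.0002464.
1/(A₁E₁) + 1/(A₂E₂) = 1/(2300×105×10³) + 1/(825×208×10³) = 9.968×10⁻⁹ N⁻¹.
So P = 0.0002464 / 9.968×10⁻⁹ = 24.72 kN.

P ≈ 24.7 kN (tensile in the titanium alloy)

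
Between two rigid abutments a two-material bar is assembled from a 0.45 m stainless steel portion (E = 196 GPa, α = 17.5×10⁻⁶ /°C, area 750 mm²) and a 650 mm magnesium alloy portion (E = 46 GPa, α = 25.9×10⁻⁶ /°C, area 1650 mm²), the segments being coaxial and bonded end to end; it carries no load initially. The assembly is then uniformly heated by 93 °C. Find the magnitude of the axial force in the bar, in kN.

P ≈ 198 kN (compressive)

If the supports were absent, the total length change would be Σ αᵢΔT Lᵢ = 17.5×10⁻⁶×93×450 + 25.9×10⁻⁶×93×650 = 2.298 mm.
The walls prevent any net length change, so an axial force P (same in every segment) develops. Compatibility: P · Σ Lᵢ/(AᵢEᵢ) = δ_free.
The series flexibility is Σ Lᵢ/(AᵢEᵢ) = 450/(750×196×10³) + 650/(1650×46×10³) = 1.163×10⁻⁵ mm/N.
So P = 2.298 / 1.163×10⁻⁵ = 197.7 kN, compressive.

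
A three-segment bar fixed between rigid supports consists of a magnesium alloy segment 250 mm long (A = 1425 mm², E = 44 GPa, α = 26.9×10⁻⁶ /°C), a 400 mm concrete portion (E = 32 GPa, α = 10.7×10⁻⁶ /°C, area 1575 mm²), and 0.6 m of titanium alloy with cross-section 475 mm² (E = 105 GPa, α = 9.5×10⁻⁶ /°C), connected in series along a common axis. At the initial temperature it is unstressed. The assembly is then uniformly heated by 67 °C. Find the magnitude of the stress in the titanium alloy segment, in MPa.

σ ≈ 98.4 MPa (compressive)

Free thermal expansion of the whole bar: Σ αᵢΔT Lᵢ = 26.9×10⁻⁶×67×250 + 10.7×10⁻⁶×67×400 + 9.5×10⁻⁶×67×600 = 1.119 mm.
Since the ends are fixed, an axial force P builds up, equal in every segment, with P · Σ Lᵢ/(AᵢEᵢ) = δ_free.
The series flexibility is Σ Lᵢ/(AᵢEᵢ) = 250/(1425×44×10³) + 400/(1575×32×10³) + 600/(475×105×10³) = 2.395×10⁻⁵ mm/N.
So P = 1.119 / 2.395×10⁻⁵ = 46.72 kN, compressive.
σ_{titanium alloy} = P / A = 46720 / 475 = 98.37 MPa.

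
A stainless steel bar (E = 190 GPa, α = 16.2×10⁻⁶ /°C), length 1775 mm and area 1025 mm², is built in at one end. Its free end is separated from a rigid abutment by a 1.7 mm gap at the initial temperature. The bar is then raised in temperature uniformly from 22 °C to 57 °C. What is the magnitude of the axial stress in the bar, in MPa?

σ ≈ 0 MPa

Free thermal elongation = αΔT L = 16.2×10⁻⁶ × 35 × 1775 = 1.006 mm.
Since δ_free = 1.01 mm is less than the 1.7 mm gap, the bar never touches the wall. No axial force develops.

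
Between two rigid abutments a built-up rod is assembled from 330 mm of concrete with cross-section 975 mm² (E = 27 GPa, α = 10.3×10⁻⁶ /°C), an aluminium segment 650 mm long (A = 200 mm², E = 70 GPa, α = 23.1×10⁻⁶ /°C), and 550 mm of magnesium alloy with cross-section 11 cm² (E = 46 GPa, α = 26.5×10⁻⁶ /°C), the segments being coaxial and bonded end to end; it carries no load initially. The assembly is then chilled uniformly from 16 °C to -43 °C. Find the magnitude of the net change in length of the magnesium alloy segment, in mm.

Free thermal contraction of the whole bar: Σ αᵢΔT Lᵢ = 10.3×10⁻⁶×59×330 + 23.1×10⁻⁶×59×650 + 26.5×10⁻⁶×59×550 = 1.946 mm.
The rigid supports impose zero overall length change; the single axial force P common to all segments must satisfy P Σ Lᵢ/(AᵢEᵢ) = δ_free.
The series flexibility is Σ Lᵢ/(AᵢEᵢ) = 330/(975×27×10³) + 650/(200×70×10³) + 550/(1100×46×10³) = 6.983×10⁻⁵ mm/N.
So P = 1.946 / 6.983×10⁻⁵ = 27.87 kN, tensile.
For the magnesium alloy segment, free thermal change = 26.5×10⁻⁶×59×550 = 0.8599 mm and elastic change from P = 27870×550/(1100×46×10³) = 0.3029 mm; these oppose, so the net change is 0.557 mm (segment shortens).

|ΔL| ≈ 0.557 mm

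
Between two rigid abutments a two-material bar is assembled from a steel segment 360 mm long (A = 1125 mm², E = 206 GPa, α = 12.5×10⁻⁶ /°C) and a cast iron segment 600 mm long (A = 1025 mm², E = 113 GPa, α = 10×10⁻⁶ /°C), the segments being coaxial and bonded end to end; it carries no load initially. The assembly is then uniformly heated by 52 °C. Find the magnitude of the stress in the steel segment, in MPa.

σ ≈ 72.1 MPa (compressive)

If the supports were absent, the total length change would be Σ αᵢΔT Lᵢ = 12.5×10⁻⁶×52×360 + 10×10⁻⁶×52×600 = 0.546 mm.
The walls prevent any net length change, so an axial force P (same in every segment) develops. Compatibility: P · Σ Lᵢ/(AᵢEᵢ) = δ_free.
The series flexibility is Σ Lᵢ/(AᵢEᵢ) = 360/(1125×206×10³) + 600/(1025×113×10³) = 6.734×10⁻⁶ mm/N.
Hence P = δ_free / Σ(L/AE) = 0.546/6.734×10⁻⁶ = 81.09 kN (compressive).
σ_{steel} = P / A = 81090 / 1125 = 72.08 MPa.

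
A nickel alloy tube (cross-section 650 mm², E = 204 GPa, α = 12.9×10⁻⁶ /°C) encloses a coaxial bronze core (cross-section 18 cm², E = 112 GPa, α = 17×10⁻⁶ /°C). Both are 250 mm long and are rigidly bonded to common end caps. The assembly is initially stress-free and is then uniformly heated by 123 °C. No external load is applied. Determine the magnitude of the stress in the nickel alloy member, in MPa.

σ ≈ 62.1 MPa (tensile)

Both members must finish at the same length. With the larger α, the bronze tends to over-expand; the plates restrain it, putting the bronze in compression and the nickel alloy in tension. With no external load the two internal forces are equal and opposite, magnitude P.
Equating the net (thermal + elastic) strains gives |α₁ − α₂|·ΔT = P·[1/(A₁E₁) + 1/(A₂E₂)].
|α₁ − α₂|·ΔT = 4.1×10⁻⁶ × 123 = 0.0005043.
1/(A₁E₁) + 1/(A₂E₂) = 1/(650×204×10³) + 1/(1800×112×10³) = 1.25×10⁻⁸ N⁻¹.
P = 0.0005043 / 1.25×10⁻⁸ = 40340 N = 40.34 kN.
σ_{nickel alloy} = P/A₁ = 40340/650 = 62.06 MPa, tensile.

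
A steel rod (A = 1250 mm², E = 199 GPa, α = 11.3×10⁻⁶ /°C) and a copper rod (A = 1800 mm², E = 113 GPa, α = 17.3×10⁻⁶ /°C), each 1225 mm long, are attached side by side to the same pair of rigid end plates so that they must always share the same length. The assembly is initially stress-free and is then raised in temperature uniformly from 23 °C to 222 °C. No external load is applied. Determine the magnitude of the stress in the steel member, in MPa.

The copper has the larger α, so on heating it would change length more than the steel if both were free. The rigid plates force a common final length, so the copper is put into compression and the steel into tension, with equal and opposite forces P (no external load).
Equating the net (thermal + elastic) strains gives |α₁ − α₂|·ΔT = P·[1/(A₁E₁) + 1/(A₂E₂)].
|α₁ − α₂|·ΔT = 6×10⁻⁶ × 199 = 0.001194.
1/(A₁E₁) + 1/(A₂E₂) = 1/(1250×199×10³) + 1/(1800×113×10³) = 8.937×10⁻⁹ N⁻¹.
P = 0.001194 / 8.937×10⁻⁹ = 133600 N = 133.6 kN.
σ_{steel} = P/A₁ = 133600/1250 = 106.9 MPa, tensile.

σ ≈ 107 MPa (tensile)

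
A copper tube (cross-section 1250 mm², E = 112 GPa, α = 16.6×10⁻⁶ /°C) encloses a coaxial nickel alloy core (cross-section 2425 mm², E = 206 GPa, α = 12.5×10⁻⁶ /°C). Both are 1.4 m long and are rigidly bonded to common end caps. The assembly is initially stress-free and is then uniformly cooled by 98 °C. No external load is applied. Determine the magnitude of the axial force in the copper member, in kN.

P ≈ 43.9 kN (tensile in the copper)

Equilibrium of a rigid end plate with no external load gives equal and opposite internal forces ±P in the two members. Since α_{copper} > α_{nickel alloy}, cooling drives the copper into tension and the nickel alloy into compression.
Equating the net (thermal + elastic) strains gives |α₁ − α₂|·ΔT = P·[1/(A₁E₁) + 1/(A₂E₂)].
|α₁ − α₂|·ΔT = 4.1×10⁻⁶ × 98 = 0.0004018.
1/(A₁E₁) + 1/(A₂E₂) = 1/(1250×112×10³) + 1/(2425×206×10³) = 9.145×10⁻⁹ N⁻¹.
So P = 0.0004018 / 9.145×10⁻⁹ = 43.94 kN.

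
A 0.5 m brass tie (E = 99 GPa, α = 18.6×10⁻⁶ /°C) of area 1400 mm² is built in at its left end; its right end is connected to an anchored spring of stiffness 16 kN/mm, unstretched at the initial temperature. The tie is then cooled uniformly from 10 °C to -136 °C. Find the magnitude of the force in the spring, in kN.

Free thermal contraction: δ_free = αΔT L = 18.6×10⁻⁶ × 146 × 500 = 1.358 mm.
With a force P in the spring, the elastic change of the tie is PL/(AE) and that of the spring is P/k; compatibility requires their sum to equal δ_free.
P [ L/(AE) + 1/k ] = δ_free → P [ 500/(1400×99×10³) + 1/(16×10³) ] = 1.358.
P = 1.358 / 6.611×10⁻⁵ = 20540 N.

P ≈ 20.5 kN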